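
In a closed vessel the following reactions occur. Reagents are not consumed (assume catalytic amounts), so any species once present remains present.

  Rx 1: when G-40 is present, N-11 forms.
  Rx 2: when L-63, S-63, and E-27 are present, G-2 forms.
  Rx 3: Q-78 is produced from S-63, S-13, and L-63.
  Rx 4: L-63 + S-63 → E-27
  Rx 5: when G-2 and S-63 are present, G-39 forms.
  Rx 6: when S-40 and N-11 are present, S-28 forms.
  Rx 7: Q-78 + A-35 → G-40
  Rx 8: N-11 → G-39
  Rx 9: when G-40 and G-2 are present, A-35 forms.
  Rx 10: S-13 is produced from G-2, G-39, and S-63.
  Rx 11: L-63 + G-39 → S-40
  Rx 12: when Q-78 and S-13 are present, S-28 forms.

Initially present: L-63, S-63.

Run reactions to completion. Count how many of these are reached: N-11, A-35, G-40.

N-11 would need G-40 (Rx 1), but G-40 never forms.
A-35 would need G-40 and G-2 (Rx 9), but G-40 never forms.
G-40 would need Q-78 and A-35 (Rx 7), but A-35 never forms.
None of the 3 are reached.

0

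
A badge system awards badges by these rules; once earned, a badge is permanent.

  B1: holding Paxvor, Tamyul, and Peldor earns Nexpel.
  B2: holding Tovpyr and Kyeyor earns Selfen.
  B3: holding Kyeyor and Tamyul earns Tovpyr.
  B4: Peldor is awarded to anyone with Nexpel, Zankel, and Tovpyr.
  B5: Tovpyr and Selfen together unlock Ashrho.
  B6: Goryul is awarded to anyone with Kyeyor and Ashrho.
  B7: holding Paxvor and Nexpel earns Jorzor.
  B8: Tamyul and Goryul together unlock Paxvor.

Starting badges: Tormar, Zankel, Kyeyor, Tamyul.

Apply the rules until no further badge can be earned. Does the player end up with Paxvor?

With Kyeyor and Tamyul, Tovpyr is earned (B3).
With Tovpyr and Kyeyor, Selfen is earned (B2).
With Tovpyr and Selfen, Ashrho is earned (B5).
With Kyeyor and Ashrho, Goryul is earned (B6).
With Tamyul and Goryul, Paxvor is earned (B8).

Yes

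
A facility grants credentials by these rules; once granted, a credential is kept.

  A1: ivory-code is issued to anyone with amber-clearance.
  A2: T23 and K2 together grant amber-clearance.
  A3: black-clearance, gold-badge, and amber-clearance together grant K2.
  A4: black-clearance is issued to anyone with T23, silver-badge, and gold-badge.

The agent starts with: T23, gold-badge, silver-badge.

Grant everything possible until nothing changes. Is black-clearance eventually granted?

Yes

Holding T23, silver-badge, and gold-badge grants black-clearance (A4).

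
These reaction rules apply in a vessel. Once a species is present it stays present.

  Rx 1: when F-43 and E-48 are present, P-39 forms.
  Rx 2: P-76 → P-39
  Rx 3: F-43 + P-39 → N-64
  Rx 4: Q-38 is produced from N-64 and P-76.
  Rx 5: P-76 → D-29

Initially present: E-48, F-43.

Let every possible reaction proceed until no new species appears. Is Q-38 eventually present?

Q-38 would need N-64 and P-76 (Rx 4), but P-76 never forms.

No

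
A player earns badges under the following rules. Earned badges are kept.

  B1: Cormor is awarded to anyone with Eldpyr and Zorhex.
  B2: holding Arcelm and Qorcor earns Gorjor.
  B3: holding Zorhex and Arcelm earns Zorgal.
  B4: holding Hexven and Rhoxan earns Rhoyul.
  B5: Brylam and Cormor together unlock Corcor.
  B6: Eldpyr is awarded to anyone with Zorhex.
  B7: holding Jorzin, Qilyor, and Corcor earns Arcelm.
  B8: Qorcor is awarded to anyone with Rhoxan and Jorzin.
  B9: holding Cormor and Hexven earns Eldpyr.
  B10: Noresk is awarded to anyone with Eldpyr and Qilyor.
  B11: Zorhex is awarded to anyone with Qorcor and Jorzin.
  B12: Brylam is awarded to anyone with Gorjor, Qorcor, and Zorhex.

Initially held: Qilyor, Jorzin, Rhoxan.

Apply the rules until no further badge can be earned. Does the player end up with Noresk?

Yes

With Rhoxan and Jorzin, Qorcor is earned (B8).
With Qorcor and Jorzin, Zorhex is earned (B11).
With Zorhex, Eldpyr is earned (B6).
With Eldpyr and Qilyor, Noresk is earned (B10).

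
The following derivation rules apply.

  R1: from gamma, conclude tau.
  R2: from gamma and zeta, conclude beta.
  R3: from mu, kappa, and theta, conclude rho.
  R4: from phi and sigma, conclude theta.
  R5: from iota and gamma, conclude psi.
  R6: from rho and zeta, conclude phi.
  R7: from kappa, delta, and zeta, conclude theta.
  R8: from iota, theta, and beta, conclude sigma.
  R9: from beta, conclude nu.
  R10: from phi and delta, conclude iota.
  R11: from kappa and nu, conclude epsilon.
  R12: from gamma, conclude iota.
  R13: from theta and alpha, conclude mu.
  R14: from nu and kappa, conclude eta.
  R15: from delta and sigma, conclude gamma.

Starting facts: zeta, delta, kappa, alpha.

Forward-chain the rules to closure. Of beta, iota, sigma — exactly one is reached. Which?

kappa, delta, and zeta hold, so theta follows (R7).
theta and alpha hold, so mu follows (R13).
mu, kappa, and theta hold, so rho follows (R3).
rho and zeta hold, so phi follows (R6).
phi and delta hold, so iota follows (R10).
sigma would need iota, theta, and beta (R8), but beta is never established. beta would need gamma and zeta (R2), but gamma is never established.

iota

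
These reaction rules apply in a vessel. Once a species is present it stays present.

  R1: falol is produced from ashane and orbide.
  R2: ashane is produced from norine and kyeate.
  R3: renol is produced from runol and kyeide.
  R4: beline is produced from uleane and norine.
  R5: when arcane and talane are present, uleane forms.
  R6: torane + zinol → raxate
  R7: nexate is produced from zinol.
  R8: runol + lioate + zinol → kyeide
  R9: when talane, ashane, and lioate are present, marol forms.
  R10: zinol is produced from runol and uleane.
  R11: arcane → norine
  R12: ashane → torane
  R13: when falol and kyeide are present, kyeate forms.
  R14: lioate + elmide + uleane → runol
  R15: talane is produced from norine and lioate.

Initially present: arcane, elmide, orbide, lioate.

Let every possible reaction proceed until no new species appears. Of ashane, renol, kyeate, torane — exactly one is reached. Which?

arcane present → norine forms (R11).
norine and lioate present → talane forms (R15).
arcane and talane present → uleane forms (R5).
lioate, elmide, and uleane present → runol forms (R14).
runol and uleane present → zinol forms (R10).
runol, lioate, and zinol present → kyeide forms (R8).
runol and kyeide present → renol forms (R3).
torane would need ashane (R12), but ashane never forms. kyeate would need falol and kyeide (R13), but falol never forms. ashane would need norine and kyeate (R2), but kyeate never forms.

renol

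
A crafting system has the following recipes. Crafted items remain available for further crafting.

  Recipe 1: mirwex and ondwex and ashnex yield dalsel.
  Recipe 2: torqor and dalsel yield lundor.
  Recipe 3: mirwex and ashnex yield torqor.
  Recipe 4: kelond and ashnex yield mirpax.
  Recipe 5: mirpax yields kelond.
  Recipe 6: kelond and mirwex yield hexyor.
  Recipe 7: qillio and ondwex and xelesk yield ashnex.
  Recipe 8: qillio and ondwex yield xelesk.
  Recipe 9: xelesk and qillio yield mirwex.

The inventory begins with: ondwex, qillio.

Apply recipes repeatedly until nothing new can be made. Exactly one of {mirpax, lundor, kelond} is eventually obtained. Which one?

qillio and ondwex → xelesk (Recipe 8).
xelesk and qillio → mirwex (Recipe 9).
qillio and ondwex and xelesk → ashnex (Recipe 7).
mirwex and ashnex → torqor (Recipe 3).
mirwex and ondwex and ashnex → dalsel (Recipe 1).
Using Recipe 2, torqor and dalsel make lundor.
mirpax would need kelond and ashnex (Recipe 4), but kelond is never obtained. kelond would need mirpax (Recipe 5), but mirpax is never obtained.

lundor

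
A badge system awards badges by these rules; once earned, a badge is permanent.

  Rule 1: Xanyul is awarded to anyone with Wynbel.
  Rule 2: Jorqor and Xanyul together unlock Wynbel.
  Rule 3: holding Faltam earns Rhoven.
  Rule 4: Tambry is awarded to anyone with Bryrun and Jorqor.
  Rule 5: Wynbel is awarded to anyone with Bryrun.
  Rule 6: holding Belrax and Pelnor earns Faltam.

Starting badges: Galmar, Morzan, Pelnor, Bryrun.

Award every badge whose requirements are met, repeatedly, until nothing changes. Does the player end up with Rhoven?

No

Rhoven would need Faltam (Rule 3), but Faltam is never earned.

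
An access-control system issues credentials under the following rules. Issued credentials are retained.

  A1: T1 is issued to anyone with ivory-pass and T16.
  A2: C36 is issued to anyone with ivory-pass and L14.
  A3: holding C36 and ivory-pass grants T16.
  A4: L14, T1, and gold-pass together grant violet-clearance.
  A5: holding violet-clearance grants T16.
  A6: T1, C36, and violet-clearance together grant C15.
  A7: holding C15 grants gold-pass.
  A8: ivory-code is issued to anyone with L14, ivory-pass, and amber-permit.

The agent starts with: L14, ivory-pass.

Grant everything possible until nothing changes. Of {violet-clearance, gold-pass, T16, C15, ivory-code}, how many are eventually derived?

Holding ivory-pass and L14 grants C36 (A2).
Holding C36 and ivory-pass grants T16 (A3).
violet-clearance would need L14, T1, and gold-pass (A4), but gold-pass is never granted.
gold-pass would need C15 (A7), but C15 is never granted.
T16: reached.
C15 would need T1, C36, and violet-clearance (A6), but violet-clearance is never granted.
ivory-code would need L14, ivory-pass, and amber-permit (A8), but amber-permit is never granted.
Reached: T16 — 1 of the 5.

1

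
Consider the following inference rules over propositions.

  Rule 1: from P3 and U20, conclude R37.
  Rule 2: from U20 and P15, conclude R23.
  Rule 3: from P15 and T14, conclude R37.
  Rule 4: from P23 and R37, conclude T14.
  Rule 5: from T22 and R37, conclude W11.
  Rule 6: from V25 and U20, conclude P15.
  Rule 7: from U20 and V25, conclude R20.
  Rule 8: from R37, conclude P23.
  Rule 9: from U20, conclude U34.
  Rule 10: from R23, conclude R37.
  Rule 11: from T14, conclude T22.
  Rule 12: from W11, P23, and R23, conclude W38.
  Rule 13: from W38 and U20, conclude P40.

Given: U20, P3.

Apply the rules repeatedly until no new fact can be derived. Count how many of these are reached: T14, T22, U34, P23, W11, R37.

From P3 and U20, Rule 1 gives R37.
U20 holds, so U34 follows (Rule 9).
R37 holds, so P23 follows (Rule 8).
P23 and R37 hold, so T14 follows (Rule 4).
T14 holds, so T22 follows (Rule 11).
T22 and R37 hold, so W11 follows (Rule 5).
T14: reached.
T22: reached.
U34: reached.
P23: reached.
W11: reached.
R37: reached.
All 6 are reached.

6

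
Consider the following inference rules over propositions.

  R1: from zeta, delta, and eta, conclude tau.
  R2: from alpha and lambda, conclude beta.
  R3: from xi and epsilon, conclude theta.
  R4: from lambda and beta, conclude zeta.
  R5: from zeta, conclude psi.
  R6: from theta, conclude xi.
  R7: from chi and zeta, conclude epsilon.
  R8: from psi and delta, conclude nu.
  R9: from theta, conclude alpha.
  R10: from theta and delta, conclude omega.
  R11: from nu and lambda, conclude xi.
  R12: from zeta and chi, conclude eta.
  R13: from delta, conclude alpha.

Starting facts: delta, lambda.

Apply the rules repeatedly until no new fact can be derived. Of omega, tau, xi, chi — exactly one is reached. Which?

xi

From delta, R13 gives alpha.
From alpha and lambda, R2 gives beta.
From lambda and beta, R4 gives zeta.
From zeta, R5 gives psi.
From psi and delta, R8 gives nu.
nu and lambda hold, so xi follows (R11).
omega would need theta and delta (R10), but theta is never established. No rule produces chi, and it is not given. tau would need zeta, delta, and eta (R1), but eta is never established.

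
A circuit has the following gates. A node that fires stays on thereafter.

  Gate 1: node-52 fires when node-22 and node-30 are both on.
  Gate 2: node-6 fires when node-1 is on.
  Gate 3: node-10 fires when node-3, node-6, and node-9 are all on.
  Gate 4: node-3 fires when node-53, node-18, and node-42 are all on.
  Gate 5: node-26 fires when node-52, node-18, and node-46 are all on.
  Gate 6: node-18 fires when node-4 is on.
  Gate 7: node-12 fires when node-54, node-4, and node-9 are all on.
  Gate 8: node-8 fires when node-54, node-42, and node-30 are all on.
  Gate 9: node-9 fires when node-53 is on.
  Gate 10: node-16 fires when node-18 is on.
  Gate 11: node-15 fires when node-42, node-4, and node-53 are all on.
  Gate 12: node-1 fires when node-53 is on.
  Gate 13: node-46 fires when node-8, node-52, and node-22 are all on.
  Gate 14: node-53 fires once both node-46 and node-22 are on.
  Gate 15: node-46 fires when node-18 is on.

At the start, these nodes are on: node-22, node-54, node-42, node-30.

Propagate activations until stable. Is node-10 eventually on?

node-10 would need node-3, node-6, and node-9 (Gate 3), but node-3 never turns on.

No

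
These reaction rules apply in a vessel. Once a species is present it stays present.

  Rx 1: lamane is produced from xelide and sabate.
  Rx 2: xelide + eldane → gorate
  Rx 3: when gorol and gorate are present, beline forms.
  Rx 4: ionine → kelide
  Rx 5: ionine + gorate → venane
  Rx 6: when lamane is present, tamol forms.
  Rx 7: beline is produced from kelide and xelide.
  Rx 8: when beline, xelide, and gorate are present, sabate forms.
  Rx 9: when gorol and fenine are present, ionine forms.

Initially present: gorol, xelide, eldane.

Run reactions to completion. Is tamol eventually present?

Yes

xelide and eldane present → gorate forms (Rx 2).
gorol and gorate present → beline forms (Rx 3).
beline, xelide, and gorate present → sabate forms (Rx 8).
xelide and sabate present → lamane forms (Rx 1).
lamane present → tamol forms (Rx 6).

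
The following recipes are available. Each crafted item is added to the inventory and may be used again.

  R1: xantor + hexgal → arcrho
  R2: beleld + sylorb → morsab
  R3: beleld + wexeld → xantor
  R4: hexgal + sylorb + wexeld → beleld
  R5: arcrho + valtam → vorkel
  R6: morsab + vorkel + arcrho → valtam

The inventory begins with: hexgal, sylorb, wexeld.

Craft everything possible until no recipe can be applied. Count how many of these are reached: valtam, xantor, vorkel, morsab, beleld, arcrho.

4

hexgal + sylorb + wexeld → beleld (R4).
beleld + sylorb → morsab (R2).
Using R3, beleld and wexeld make xantor.
Using R1, xantor and hexgal make arcrho.
valtam would need morsab, vorkel, and arcrho (R6), but vorkel is never obtained.
xantor: reached.
vorkel would need arcrho and valtam (R5), but valtam is never obtained.
morsab: reached.
beleld: reached.
arcrho: reached.
Reached: xantor, morsab, beleld, and arcrho — 4 of the 6.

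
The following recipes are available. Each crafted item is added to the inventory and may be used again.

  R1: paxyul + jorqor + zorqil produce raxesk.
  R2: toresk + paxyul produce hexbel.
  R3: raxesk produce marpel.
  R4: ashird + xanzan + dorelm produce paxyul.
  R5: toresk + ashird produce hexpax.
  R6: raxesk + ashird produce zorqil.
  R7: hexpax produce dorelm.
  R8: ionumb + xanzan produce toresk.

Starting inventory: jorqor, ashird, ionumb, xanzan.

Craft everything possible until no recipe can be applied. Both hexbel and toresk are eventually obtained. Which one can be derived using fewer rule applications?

toresk: ionumb + xanzan → toresk (R8). [1 rule application]
hexbel: Using R8, ionumb and xanzan make toresk. toresk + ashird → hexpax (R5). Using R7, hexpax makes dorelm. ashird + xanzan + dorelm → paxyul (R4). toresk + paxyul → hexbel (R2). [5 rule applications]
toresk needs fewer.

toresk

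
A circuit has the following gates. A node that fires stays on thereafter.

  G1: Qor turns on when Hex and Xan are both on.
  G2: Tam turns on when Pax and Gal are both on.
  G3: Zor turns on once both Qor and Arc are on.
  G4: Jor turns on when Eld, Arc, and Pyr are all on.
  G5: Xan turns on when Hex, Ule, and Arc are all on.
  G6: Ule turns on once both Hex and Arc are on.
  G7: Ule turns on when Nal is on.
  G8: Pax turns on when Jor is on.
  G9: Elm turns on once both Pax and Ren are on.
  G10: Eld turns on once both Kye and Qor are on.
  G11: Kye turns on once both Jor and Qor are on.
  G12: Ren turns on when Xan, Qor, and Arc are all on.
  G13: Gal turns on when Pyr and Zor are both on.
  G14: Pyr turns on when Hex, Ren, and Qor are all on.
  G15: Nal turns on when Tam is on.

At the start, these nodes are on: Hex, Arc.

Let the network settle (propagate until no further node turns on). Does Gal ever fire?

G6: Hex and Arc on → Ule on.
G5: Hex, Ule, and Arc on → Xan on.
G1: Hex and Xan on → Qor on.
Xan, Qor, and Arc are on, so Ren turns on (G12).
G3: Qor and Arc on → Zor on.
Hex, Ren, and Qor are on, so Pyr turns on (G14).
G13: Pyr and Zor on → Gal on.

Yes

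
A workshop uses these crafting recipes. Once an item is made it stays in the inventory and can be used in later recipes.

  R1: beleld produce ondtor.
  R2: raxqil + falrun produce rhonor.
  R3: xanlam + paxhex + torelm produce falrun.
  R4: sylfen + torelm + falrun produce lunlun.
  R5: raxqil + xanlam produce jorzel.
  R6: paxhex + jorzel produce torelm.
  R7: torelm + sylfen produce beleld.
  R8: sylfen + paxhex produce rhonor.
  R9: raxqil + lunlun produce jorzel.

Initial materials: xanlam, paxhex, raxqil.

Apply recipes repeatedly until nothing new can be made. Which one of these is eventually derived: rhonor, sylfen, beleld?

rhonor

Using R5, raxqil and xanlam make jorzel.
paxhex + jorzel → torelm (R6).
xanlam + paxhex + torelm → falrun (R3).
Using R2, raxqil and falrun make rhonor.
beleld would need torelm and sylfen (R7), but sylfen is never obtained. No rule produces sylfen, and it is not given.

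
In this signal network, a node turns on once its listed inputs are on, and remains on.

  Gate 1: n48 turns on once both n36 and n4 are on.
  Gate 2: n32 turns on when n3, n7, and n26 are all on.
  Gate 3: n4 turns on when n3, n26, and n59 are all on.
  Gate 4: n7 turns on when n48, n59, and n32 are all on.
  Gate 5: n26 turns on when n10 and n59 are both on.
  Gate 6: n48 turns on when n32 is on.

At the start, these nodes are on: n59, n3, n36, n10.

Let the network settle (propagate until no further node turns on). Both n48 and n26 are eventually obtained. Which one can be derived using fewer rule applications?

n26

n26: n10 and n59 are on, so n26 turns on (Gate 5). [1 rule application]
n48: n10 and n59 are on, so n26 turns on (Gate 5). Gate 3: n3, n26, and n59 on → n4 on. n36 and n4 are on, so n48 turns on (Gate 1). [3 rule applications]
n26 needs fewer.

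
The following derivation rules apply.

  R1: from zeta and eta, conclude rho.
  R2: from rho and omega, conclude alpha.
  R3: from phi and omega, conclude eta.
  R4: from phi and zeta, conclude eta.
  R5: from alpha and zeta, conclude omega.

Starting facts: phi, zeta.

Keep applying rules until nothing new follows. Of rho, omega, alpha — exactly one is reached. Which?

rho

From phi and zeta, R4 gives eta.
From zeta and eta, R1 gives rho.
alpha would need rho and omega (R2), but omega is never established. omega would need alpha and zeta (R5), but alpha is never established.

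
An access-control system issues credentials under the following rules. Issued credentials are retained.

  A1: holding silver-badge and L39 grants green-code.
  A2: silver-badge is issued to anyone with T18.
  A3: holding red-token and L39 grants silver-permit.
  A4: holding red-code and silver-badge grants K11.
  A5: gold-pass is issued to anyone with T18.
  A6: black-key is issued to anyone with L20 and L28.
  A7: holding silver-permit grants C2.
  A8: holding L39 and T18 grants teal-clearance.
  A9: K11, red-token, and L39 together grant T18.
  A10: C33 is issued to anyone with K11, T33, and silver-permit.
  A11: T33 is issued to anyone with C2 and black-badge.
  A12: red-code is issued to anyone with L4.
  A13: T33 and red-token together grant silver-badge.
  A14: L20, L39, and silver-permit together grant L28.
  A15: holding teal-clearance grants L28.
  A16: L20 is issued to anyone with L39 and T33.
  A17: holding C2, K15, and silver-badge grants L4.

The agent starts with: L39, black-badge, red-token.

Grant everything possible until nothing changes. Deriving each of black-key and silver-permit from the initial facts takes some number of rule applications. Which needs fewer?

silver-permit: Holding red-token and L39 grants silver-permit (A3). [1 rule application]
black-key: Holding red-token and L39 grants silver-permit (A3). Holding silver-permit grants C2 (A7). Holding C2 and black-badge grants T33 (A11). Holding L39 and T33 grants L20 (A16). Holding L20, L39, and silver-permit grants L28 (A14). Holding L20 and L28 grants black-key (A6). [6 rule applications]
silver-permit needs fewer.

silver-permit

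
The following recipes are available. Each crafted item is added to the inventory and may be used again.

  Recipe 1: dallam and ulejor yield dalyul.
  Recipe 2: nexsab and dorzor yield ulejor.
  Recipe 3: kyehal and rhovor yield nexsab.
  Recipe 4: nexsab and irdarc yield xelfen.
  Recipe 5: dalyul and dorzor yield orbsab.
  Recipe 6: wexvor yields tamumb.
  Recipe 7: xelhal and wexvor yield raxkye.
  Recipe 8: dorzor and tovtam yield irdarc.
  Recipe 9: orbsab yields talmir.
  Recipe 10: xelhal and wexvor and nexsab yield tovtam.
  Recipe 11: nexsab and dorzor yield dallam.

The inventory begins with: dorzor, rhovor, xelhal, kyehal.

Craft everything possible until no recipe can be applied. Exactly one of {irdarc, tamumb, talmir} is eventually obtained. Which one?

talmir

Using Recipe 3, kyehal and rhovor make nexsab.
nexsab and dorzor → dallam (Recipe 11).
Using Recipe 2, nexsab and dorzor make ulejor.
Using Recipe 1, dallam and ulejor make dalyul.
dalyul and dorzor → orbsab (Recipe 5).
orbsab → talmir (Recipe 9).
tamumb would need wexvor (Recipe 6), but wexvor is never obtained. irdarc would need dorzor and tovtam (Recipe 8), but tovtam is never obtained.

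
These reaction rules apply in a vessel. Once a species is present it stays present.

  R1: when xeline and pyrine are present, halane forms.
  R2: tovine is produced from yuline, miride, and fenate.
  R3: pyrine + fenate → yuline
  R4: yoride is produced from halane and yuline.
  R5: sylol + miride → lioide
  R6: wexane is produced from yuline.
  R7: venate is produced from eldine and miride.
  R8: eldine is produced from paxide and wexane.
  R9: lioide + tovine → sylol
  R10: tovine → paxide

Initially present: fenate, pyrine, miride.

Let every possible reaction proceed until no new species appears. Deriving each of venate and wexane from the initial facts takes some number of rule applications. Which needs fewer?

wexane

wexane: pyrine and fenate present → yuline forms (R3). yuline present → wexane forms (R6). [2 rule applications]
venate: pyrine and fenate present → yuline forms (R3). yuline present → wexane forms (R6). yuline, miride, and fenate present → tovine forms (R2). tovine present → paxide forms (R10). paxide and wexane present → eldine forms (R8). eldine and miride present → venate forms (R7). [6 rule applications]
wexane needs fewer.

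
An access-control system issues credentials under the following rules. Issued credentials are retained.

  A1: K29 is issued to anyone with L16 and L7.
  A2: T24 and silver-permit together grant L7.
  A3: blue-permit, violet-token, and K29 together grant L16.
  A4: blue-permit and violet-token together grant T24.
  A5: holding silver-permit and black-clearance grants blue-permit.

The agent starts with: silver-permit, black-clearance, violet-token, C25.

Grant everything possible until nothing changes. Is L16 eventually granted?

No

L16 would need blue-permit, violet-token, and K29 (A3), but K29 is never granted.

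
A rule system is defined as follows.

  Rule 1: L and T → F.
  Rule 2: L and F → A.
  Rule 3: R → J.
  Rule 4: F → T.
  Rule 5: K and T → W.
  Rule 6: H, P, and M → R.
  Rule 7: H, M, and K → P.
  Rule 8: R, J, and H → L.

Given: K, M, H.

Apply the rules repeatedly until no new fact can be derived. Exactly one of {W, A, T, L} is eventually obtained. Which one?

From H, M, and K, Rule 7 gives P.
H, P, and M hold, so R follows (Rule 6).
R holds, so J follows (Rule 3).
From R, J, and H, Rule 8 gives L.
W would need K and T (Rule 5), but T is never established. A would need L and F (Rule 2), but F is never established. T would need F (Rule 4), but F is never established.

L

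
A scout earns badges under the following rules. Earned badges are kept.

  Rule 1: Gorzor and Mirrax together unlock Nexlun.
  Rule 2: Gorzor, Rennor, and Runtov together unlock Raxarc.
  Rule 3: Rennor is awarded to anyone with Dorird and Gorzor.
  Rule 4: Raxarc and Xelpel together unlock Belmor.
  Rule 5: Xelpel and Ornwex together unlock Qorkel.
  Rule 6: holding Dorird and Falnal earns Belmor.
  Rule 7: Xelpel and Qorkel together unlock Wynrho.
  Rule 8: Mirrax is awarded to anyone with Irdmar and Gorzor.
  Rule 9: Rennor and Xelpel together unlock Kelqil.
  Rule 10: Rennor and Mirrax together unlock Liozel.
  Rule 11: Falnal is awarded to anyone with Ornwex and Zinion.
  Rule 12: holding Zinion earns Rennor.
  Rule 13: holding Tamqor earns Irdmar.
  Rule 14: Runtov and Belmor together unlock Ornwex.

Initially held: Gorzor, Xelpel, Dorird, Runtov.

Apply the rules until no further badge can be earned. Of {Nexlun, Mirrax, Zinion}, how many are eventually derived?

0

Nexlun would need Gorzor and Mirrax (Rule 1), but Mirrax is never earned.
Mirrax would need Irdmar and Gorzor (Rule 8), but Irdmar is never earned.
No rule produces Zinion, and it is not given.
None of the 3 are reached.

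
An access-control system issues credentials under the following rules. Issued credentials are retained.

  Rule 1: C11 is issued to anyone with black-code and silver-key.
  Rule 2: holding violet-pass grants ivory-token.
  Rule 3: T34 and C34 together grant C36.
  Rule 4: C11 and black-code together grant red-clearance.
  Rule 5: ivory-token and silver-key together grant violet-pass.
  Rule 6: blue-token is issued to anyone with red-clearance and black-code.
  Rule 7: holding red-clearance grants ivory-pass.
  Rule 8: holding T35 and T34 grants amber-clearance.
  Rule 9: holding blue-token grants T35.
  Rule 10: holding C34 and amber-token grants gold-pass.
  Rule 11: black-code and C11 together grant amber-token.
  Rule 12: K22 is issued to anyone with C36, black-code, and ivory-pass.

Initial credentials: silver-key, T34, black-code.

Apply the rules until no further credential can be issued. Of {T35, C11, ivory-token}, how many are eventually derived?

2

Holding black-code and silver-key grants C11 (Rule 1).
Holding C11 and black-code grants red-clearance (Rule 4).
Holding red-clearance and black-code grants blue-token (Rule 6).
Holding blue-token grants T35 (Rule 9).
T35: reached.
C11: reached.
ivory-token would need violet-pass (Rule 2), but violet-pass is never granted.
Reached: T35 and C11 — 2 of the 3.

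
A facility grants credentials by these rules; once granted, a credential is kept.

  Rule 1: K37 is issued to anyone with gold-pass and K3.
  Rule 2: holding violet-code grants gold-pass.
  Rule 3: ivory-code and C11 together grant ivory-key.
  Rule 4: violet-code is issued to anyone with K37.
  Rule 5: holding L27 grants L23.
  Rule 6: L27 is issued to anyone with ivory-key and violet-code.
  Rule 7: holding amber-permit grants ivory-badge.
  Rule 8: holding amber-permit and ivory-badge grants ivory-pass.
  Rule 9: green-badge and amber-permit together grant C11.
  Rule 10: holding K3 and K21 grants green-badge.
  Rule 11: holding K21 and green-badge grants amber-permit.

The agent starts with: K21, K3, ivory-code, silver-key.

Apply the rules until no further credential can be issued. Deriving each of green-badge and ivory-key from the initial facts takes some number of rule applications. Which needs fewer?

green-badge: Holding K3 and K21 grants green-badge (Rule 10). [1 rule application]
ivory-key: Holding K3 and K21 grants green-badge (Rule 10). Holding K21 and green-badge grants amber-permit (Rule 11). Holding green-badge and amber-permit grants C11 (Rule 9). Holding ivory-code and C11 grants ivory-key (Rule 3). [4 rule applications]
green-badge needs fewer.

green-badge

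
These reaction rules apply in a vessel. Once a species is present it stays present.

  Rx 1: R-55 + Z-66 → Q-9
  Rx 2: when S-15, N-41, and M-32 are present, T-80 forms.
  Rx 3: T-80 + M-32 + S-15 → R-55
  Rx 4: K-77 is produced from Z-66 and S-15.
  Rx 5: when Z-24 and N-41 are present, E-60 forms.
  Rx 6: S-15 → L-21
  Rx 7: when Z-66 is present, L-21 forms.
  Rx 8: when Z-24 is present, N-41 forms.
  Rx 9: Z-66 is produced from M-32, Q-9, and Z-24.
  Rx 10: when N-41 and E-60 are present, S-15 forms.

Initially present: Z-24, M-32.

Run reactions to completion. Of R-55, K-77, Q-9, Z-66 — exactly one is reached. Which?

R-55

Z-24 present → N-41 forms (Rx 8).
Z-24 and N-41 present → E-60 forms (Rx 5).
N-41 and E-60 present → S-15 forms (Rx 10).
S-15, N-41, and M-32 present → T-80 forms (Rx 2).
T-80, M-32, and S-15 present → R-55 forms (Rx 3).
Z-66 would need M-32, Q-9, and Z-24 (Rx 9), but Q-9 never forms. Q-9 would need R-55 and Z-66 (Rx 1), but Z-66 never forms. K-77 would need Z-66 and S-15 (Rx 4), but Z-66 never forms.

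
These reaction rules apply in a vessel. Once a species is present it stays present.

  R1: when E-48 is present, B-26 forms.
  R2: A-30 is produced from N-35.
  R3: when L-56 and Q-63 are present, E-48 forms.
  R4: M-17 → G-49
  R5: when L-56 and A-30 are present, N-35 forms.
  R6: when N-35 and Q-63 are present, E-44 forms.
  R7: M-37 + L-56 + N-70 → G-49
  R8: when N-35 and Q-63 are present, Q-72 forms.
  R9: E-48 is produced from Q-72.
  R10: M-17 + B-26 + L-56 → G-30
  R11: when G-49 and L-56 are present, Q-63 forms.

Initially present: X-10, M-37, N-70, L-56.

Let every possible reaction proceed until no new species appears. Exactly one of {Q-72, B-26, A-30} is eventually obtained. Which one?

B-26

M-37, L-56, and N-70 present → G-49 forms (R7).
G-49 and L-56 present → Q-63 forms (R11).
L-56 and Q-63 present → E-48 forms (R3).
E-48 present → B-26 forms (R1).
Q-72 would need N-35 and Q-63 (R8), but N-35 never forms. A-30 would need N-35 (R2), but N-35 never forms.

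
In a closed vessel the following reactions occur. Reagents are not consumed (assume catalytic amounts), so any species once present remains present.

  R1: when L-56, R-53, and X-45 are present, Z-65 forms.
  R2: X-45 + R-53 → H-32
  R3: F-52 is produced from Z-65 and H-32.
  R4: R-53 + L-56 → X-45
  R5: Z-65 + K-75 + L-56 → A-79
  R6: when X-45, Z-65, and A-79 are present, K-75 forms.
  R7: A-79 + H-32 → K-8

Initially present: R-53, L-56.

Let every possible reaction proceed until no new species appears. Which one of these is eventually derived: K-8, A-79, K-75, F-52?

R-53 and L-56 present → X-45 forms (R4).
X-45 and R-53 present → H-32 forms (R2).
L-56, R-53, and X-45 present → Z-65 forms (R1).
Z-65 and H-32 present → F-52 forms (R3).
A-79 would need Z-65, K-75, and L-56 (R5), but K-75 never forms. K-8 would need A-79 and H-32 (R7), but A-79 never forms. K-75 would need X-45, Z-65, and A-79 (R6), but A-79 never forms.

F-52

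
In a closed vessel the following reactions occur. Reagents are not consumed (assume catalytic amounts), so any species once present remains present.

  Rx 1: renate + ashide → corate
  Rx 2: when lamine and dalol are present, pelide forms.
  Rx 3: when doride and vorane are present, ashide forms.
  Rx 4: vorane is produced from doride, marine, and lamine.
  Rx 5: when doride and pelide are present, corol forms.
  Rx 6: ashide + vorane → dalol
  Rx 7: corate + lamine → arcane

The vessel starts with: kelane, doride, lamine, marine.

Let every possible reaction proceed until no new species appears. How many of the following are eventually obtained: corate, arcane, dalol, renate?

doride, marine, and lamine present → vorane forms (Rx 4).
doride and vorane present → ashide forms (Rx 3).
ashide and vorane present → dalol forms (Rx 6).
corate would need renate and ashide (Rx 1), but renate never forms.
arcane would need corate and lamine (Rx 7), but corate never forms.
dalol: reached.
No rule produces renate, and it is not given.
Reached: dalol — 1 of the 4.

1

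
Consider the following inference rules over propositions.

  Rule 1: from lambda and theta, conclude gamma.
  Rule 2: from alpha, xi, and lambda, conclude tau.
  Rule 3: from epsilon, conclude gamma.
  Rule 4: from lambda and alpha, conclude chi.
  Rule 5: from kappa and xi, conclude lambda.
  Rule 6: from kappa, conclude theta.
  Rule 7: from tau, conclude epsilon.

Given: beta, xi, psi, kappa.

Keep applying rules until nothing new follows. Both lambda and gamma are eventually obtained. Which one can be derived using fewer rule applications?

lambda: kappa and xi hold, so lambda follows (Rule 5). [1 rule application]
gamma: From kappa and xi, Rule 5 gives lambda. From kappa, Rule 6 gives theta. From lambda and theta, Rule 1 gives gamma. [3 rule applications]
lambda needs fewer.

lambda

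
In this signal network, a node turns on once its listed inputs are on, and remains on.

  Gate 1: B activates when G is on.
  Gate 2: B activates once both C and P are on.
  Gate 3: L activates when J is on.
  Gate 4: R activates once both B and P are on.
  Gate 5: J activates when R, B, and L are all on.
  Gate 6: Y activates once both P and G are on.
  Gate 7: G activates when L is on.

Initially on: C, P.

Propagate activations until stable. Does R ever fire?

Gate 2: C and P on → B on.
B and P are on, so R activates (Gate 4).

Yes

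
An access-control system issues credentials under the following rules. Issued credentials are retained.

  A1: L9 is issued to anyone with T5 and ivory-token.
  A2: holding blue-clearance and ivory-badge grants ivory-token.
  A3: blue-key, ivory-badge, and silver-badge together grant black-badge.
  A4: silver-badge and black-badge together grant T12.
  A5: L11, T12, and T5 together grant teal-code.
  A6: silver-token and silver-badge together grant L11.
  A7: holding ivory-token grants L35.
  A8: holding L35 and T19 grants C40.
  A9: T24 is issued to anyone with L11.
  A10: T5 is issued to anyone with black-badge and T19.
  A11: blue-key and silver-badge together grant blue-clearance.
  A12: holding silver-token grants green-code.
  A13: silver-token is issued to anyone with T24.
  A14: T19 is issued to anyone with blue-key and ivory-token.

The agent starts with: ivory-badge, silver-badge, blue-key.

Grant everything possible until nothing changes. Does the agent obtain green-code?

No

green-code would need silver-token (A12), but silver-token is never granted.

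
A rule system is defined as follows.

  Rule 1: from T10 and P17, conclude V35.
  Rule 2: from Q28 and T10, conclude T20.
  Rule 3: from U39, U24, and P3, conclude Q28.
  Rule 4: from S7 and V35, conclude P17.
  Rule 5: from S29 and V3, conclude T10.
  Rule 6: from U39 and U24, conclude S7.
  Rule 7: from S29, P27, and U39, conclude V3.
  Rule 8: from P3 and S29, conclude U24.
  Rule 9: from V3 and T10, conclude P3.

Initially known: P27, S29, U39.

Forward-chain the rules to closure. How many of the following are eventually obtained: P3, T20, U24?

3

S29, P27, and U39 hold, so V3 follows (Rule 7).
From S29 and V3, Rule 5 gives T10.
V3 and T10 hold, so P3 follows (Rule 9).
From P3 and S29, Rule 8 gives U24.
U39, U24, and P3 hold, so Q28 follows (Rule 3).
Q28 and T10 hold, so T20 follows (Rule 2).
P3: reached.
T20: reached.
U24: reached.
All 3 are reached.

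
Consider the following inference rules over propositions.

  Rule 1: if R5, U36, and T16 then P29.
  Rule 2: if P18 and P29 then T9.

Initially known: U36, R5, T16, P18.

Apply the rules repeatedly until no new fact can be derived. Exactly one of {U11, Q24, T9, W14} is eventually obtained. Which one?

T9

From R5, U36, and T16, Rule 1 gives P29.
From P18 and P29, Rule 2 gives T9.
No rule produces U11, and it is not given. No rule produces W14, and it is not given. No rule produces Q24, and it is not given.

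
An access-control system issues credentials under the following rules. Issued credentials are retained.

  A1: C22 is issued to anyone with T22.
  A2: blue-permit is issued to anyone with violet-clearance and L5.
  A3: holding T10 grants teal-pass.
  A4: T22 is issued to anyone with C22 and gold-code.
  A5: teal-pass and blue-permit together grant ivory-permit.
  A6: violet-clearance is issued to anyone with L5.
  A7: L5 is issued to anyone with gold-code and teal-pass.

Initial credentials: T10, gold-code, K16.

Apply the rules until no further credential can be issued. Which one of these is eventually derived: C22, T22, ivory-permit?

ivory-permit

Holding T10 grants teal-pass (A3).
Holding gold-code and teal-pass grants L5 (A7).
Holding L5 grants violet-clearance (A6).
Holding violet-clearance and L5 grants blue-permit (A2).
Holding teal-pass and blue-permit grants ivory-permit (A5).
T22 would need C22 and gold-code (A4), but C22 is never granted. C22 would need T22 (A1), but T22 is never granted.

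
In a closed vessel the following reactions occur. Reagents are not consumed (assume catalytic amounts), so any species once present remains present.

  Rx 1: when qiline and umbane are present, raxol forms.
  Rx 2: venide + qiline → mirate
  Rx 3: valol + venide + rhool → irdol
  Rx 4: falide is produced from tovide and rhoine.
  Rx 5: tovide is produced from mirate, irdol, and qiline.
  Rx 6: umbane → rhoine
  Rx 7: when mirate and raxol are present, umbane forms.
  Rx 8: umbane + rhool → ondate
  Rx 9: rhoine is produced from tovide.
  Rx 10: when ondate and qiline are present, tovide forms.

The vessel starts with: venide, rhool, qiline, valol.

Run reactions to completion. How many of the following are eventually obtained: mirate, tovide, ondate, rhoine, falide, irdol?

5

valol, venide, and rhool present → irdol forms (Rx 3).
venide and qiline present → mirate forms (Rx 2).
mirate, irdol, and qiline present → tovide forms (Rx 5).
tovide present → rhoine forms (Rx 9).
tovide and rhoine present → falide forms (Rx 4).
mirate: reached.
tovide: reached.
ondate would need umbane and rhool (Rx 8), but umbane never forms.
rhoine: reached.
falide: reached.
irdol: reached.
Reached: mirate, tovide, rhoine, falide, and irdol — 5 of the 6.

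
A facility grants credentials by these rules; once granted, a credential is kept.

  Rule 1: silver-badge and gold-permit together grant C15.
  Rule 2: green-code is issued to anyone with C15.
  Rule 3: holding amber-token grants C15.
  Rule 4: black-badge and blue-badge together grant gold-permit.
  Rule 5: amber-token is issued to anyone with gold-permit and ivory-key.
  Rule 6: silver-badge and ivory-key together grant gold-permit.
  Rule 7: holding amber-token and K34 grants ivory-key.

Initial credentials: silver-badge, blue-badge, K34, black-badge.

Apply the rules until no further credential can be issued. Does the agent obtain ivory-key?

ivory-key would need amber-token and K34 (Rule 7), but amber-token is never granted.

No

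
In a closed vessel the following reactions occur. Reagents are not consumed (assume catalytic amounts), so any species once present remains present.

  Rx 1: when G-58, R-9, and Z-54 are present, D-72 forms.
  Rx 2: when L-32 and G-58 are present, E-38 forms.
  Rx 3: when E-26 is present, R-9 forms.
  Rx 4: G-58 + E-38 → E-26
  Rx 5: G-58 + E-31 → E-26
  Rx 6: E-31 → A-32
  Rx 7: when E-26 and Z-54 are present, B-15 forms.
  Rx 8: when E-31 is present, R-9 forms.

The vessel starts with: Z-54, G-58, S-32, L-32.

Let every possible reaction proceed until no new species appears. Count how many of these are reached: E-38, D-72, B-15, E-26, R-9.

5

L-32 and G-58 present → E-38 forms (Rx 2).
G-58 and E-38 present → E-26 forms (Rx 4).
E-26 and Z-54 present → B-15 forms (Rx 7).
E-26 present → R-9 forms (Rx 3).
G-58, R-9, and Z-54 present → D-72 forms (Rx 1).
E-38: reached.
D-72: reached.
B-15: reached.
E-26: reached.
R-9: reached.
All 5 are reached.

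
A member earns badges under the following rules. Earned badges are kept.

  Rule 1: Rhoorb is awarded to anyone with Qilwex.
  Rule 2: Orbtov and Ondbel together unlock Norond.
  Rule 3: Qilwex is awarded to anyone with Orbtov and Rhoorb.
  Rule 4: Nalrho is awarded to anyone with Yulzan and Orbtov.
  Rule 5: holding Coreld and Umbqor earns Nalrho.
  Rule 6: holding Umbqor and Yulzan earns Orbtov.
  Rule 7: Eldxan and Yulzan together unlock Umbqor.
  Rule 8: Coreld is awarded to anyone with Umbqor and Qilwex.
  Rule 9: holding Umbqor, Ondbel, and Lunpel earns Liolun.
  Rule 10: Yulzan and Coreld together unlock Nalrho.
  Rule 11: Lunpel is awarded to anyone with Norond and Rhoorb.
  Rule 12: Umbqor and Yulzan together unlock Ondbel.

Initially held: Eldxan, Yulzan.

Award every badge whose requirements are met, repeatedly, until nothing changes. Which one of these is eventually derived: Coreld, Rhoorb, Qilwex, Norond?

Norond

With Eldxan and Yulzan, Umbqor is earned (Rule 7).
With Umbqor and Yulzan, Orbtov is earned (Rule 6).
With Umbqor and Yulzan, Ondbel is earned (Rule 12).
With Orbtov and Ondbel, Norond is earned (Rule 2).
Qilwex would need Orbtov and Rhoorb (Rule 3), but Rhoorb is never earned. Rhoorb would need Qilwex (Rule 1), but Qilwex is never earned. Coreld would need Umbqor and Qilwex (Rule 8), but Qilwex is never earned.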